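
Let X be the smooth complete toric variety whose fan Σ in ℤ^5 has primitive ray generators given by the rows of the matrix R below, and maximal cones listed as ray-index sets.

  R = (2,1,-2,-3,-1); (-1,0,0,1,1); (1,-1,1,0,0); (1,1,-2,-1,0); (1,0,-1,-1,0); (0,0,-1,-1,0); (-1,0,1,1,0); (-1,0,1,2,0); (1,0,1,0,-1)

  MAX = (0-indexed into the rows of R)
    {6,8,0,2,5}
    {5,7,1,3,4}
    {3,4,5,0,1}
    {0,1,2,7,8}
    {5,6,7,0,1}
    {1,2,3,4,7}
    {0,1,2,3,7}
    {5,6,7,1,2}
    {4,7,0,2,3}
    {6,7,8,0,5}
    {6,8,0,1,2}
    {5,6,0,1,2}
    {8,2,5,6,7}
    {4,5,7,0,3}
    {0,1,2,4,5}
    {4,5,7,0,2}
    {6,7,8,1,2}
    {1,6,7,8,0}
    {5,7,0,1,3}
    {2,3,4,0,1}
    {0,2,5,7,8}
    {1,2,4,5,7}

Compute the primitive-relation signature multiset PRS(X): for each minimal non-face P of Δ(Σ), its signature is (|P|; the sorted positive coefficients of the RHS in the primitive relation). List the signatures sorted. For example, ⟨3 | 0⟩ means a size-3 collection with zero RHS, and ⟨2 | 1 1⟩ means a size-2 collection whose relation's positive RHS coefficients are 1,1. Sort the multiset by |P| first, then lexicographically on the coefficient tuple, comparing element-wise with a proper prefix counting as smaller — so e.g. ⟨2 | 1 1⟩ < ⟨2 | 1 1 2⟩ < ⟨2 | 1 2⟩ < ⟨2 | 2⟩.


Minimal non-faces — 9 found among 9 rays, 22 max cones:

  P = {4,6}:  v_{4} + v_{6} = 0 — sig = ⟨2 | 0⟩
  P = {3,6}:  v_{3} + v_{6} = v_{0} + v_{1} + v_{7} — sig = ⟨2 | 1 1 1⟩
  P = {4,8}:  v_{4} + v_{8} = v_{0} + v_{2} + v_{7} — sig = ⟨2 | 1 1 1⟩
  P = {3,8}:  v_{3} + v_{8} = 2·v_{0} + v_{1} + v_{2} + 2·v_{7} — sig = ⟨2 | 1 1 2 2⟩
  P = {1,5,8}:  v_{1} + v_{5} + v_{8} = 0 — sig = ⟨3 | 0⟩
  P = {2,3,5}:  v_{2} + v_{3} + v_{5} = 2·v_{4} — sig = ⟨3 | 2⟩
  P = {0,1,4,7}:  v_{0} + v_{1} + v_{4} + v_{7} = v_{3} — sig = ⟨4 | 1⟩
  P = {0,2,6,7}:  v_{0} + v_{2} + v_{6} + v_{7} = v_{8} — sig = ⟨4 | 1⟩
  P = {0,1,2,5,7}:  v_{0} + v_{1} + v_{2} + v_{5} + v_{7} = v_{4} — sig = ⟨5 | 1⟩

Sorted signature multiset PRS(X):
{ ⟨2 | 0⟩,  ⟨2 | 1 1 1⟩ ×2,  ⟨2 | 1 1 2 2⟩,  ⟨3 | 0⟩,  ⟨3 | 2⟩,  ⟨4 | 1⟩ ×2,  ⟨5 | 1⟩ }


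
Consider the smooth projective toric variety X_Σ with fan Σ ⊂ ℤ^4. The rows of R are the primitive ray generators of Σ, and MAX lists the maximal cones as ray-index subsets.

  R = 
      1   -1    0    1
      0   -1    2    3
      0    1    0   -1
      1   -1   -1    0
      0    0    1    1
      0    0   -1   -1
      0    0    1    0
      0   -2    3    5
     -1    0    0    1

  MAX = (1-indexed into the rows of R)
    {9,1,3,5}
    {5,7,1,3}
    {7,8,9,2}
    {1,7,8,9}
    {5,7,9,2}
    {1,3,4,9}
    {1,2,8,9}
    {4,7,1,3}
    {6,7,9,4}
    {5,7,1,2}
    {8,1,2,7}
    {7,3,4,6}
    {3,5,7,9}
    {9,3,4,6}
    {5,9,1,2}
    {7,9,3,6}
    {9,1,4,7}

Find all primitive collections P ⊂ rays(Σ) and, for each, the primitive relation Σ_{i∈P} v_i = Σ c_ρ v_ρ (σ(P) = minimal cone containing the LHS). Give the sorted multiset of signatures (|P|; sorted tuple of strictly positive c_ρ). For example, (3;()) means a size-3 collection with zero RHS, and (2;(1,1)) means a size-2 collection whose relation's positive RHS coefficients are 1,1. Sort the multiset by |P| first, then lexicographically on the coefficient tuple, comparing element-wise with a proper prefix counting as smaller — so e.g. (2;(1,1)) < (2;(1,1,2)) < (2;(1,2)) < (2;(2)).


14 minimal non-faces of Δ(Σ) (on 9 rays):

  {5,6}:  v_{5} + v_{6} = 0 — sig = (2;())
  {1,6}:  v_{1} + v_{6} = v_{4} — sig = (2;(1))
  {4,5}:  v_{4} + v_{5} = v_{1} — sig = (2;(1))
  {3,8}:  v_{3} + v_{8} = v_{2} + v_{5} — sig = (2;(1,1))
  {2,6}:  v_{2} + v_{6} = v_{1} + v_{7} + v_{9} — sig = (2;(1,1,1))
  {2,4}:  v_{2} + v_{4} = 2·v_{1} + v_{7} + v_{9} — sig = (2;(1,1,2))
  {2,3}:  v_{2} + v_{3} = 2·v_{5} — sig = (2;(2))
  {5,8}:  v_{5} + v_{8} = 2·v_{2} — sig = (2;(2))
  {6,8}:  v_{6} + v_{8} = 2·v_{1} + 2·v_{7} + 2·v_{9} — sig = (2;(2,2,2))
  {4,8}:  v_{4} + v_{8} = 3·v_{1} + 2·v_{7} + 2·v_{9} — sig = (2;(2,2,3))
  {3,4,7,9}:  v_{3} + v_{4} + v_{7} + v_{9} = 0 — sig = (4;())
  {1,2,7,9}:  v_{1} + v_{2} + v_{7} + v_{9} = v_{8} — sig = (4;(1))
  {1,3,7,9}:  v_{1} + v_{3} + v_{7} + v_{9} = v_{5} — sig = (4;(1))
  {1,5,7,9}:  v_{1} + v_{5} + v_{7} + v_{9} = v_{2} — sig = (4;(1))

Sorted signature multiset PRS(X):
    (2;())
    (2;(1))
    (2;(1))
    (2;(1,1))
    (2;(1,1,1))
    (2;(1,1,2))
    (2;(2))
    (2;(2))
    (2;(2,2,2))
    (2;(2,2,3))
    (4;())
    (4;(1))
    (4;(1))
    (4;(1))


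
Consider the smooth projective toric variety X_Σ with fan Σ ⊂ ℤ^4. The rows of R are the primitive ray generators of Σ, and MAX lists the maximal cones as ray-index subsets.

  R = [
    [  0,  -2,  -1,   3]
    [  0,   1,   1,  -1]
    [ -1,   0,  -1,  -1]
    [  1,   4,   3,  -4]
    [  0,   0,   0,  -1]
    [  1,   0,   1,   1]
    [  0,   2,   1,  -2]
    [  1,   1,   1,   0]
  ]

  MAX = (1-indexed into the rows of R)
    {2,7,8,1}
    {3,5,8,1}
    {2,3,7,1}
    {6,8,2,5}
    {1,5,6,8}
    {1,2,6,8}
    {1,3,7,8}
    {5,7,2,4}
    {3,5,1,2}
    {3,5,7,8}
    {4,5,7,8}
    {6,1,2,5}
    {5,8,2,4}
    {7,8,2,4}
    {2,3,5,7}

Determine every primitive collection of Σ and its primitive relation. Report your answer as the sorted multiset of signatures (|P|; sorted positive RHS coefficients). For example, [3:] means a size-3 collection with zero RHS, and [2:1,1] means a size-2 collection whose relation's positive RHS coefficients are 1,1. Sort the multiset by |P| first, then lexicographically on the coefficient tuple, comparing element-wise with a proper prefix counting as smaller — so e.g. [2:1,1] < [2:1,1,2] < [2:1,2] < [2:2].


9 collections generate NE(X_Σ); each relation:

  {3,6}:  v_{3} + v_{6} = 0  ⇒ sig = [2:]
  {1,4}:  v_{1} + v_{4} = v_{2} + v_{8}  ⇒ sig = [2:1,1]
  {6,7}:  v_{6} + v_{7} = v_{2} + v_{8}  ⇒ sig = [2:1,1]
  {3,4}:  v_{3} + v_{4} = v_{5} + 2·v_{7}  ⇒ sig = [2:1,2]
  {4,6}:  v_{4} + v_{6} = 2·v_{2} + v_{5} + 2·v_{8}  ⇒ sig = [2:1,2,2]
  {1,5,7}:  v_{1} + v_{5} + v_{7} = 0  ⇒ sig = [3:]
  {2,3,8}:  v_{2} + v_{3} + v_{8} = v_{7}  ⇒ sig = [3:1]
  {1,2,5,8}:  v_{1} + v_{2} + v_{5} + v_{8} = v_{6}  ⇒ sig = [4:1]
  {2,5,7,8}:  v_{2} + v_{5} + v_{7} + v_{8} = v_{4}  ⇒ sig = [4:1]

so the primitive-relation signature multiset is
    [2:]
    [2:1,1]
    [2:1,1]
    [2:1,2]
    [2:1,2,2]
    [3:]
    [3:1]
    [4:1]
    [4:1]


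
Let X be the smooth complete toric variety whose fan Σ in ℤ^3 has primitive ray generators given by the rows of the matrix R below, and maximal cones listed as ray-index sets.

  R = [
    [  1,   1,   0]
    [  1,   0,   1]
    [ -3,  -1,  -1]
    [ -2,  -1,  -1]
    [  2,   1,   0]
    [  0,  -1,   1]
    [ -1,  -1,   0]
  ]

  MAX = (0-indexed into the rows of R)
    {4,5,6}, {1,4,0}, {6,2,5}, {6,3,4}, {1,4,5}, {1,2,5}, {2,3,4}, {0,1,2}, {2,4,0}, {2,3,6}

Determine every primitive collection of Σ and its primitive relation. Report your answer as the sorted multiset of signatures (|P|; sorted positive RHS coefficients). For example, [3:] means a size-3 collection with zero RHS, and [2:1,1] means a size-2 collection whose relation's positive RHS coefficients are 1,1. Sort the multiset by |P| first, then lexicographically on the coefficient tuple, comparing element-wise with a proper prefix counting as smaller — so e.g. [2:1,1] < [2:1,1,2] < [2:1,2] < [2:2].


Δ(Σ) — 7 vertices, 9 min non-faces:

  • {0,6}:  v_{0} + v_{6} = 0  so sig = [2:]
  • {0,5}:  v_{0} + v_{5} = v_{1}  so sig = [2:1]
  • {1,3}:  v_{1} + v_{3} = v_{6}  so sig = [2:1]
  • {1,6}:  v_{1} + v_{6} = v_{5}  so sig = [2:1]
  • {0,3}:  v_{0} + v_{3} = v_{2} + v_{4}  so sig = [2:1,1]
  • {3,5}:  v_{3} + v_{5} = 2·v_{6}  so sig = [2:2]
  • {1,2,4}:  v_{1} + v_{2} + v_{4} = 0  so sig = [3:]
  • {2,4,5}:  v_{2} + v_{4} + v_{5} = v_{6}  so sig = [3:1]
  • {2,4,6}:  v_{2} + v_{4} + v_{6} = v_{3}  so sig = [3:1]

Hence PRS(X_Σ) =
    |P|=2: 6 collections, coeffs (), (1), (1), (1), (1,1), (2)
    |P|=3: 3 collections, coeffs (), (1), (1)


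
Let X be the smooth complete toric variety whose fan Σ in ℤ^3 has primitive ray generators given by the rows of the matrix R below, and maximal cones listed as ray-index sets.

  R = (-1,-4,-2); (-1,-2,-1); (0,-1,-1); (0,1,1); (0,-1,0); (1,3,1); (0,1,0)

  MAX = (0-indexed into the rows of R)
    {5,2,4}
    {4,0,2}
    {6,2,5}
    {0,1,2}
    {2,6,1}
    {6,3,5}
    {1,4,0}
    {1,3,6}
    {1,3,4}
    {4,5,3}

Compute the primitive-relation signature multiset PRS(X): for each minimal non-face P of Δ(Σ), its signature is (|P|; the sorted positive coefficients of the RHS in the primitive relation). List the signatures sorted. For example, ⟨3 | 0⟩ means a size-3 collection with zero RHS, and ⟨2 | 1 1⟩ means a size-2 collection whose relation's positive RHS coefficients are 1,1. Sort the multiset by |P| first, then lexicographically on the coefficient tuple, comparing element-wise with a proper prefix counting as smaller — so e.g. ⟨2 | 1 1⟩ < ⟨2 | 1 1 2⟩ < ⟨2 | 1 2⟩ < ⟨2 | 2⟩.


The 7 primitive collections of Σ (r=7, n=3):

  P = {2,3}:  v_{2} + v_{3} = 0  so sig = ⟨2 | 0⟩
  P = {4,6}:  v_{4} + v_{6} = 0  so sig = ⟨2 | 0⟩
  P = {0,5}:  v_{0} + v_{5} = v_{2}  so sig = ⟨2 | 1⟩
  P = {1,5}:  v_{1} + v_{5} = v_{6}  so sig = ⟨2 | 1⟩
  P = {0,3}:  v_{0} + v_{3} = v_{1} + v_{4}  so sig = ⟨2 | 1 1⟩
  P = {0,6}:  v_{0} + v_{6} = v_{1} + v_{2}  so sig = ⟨2 | 1 1⟩
  P = {1,2,4}:  v_{1} + v_{2} + v_{4} = v_{0}  so sig = ⟨3 | 1⟩

so the primitive-relation signature multiset is
    ⟨2 | 0⟩
    ⟨2 | 0⟩
    ⟨2 | 1⟩
    ⟨2 | 1⟩
    ⟨2 | 1 1⟩
    ⟨2 | 1 1⟩
    ⟨3 | 1⟩


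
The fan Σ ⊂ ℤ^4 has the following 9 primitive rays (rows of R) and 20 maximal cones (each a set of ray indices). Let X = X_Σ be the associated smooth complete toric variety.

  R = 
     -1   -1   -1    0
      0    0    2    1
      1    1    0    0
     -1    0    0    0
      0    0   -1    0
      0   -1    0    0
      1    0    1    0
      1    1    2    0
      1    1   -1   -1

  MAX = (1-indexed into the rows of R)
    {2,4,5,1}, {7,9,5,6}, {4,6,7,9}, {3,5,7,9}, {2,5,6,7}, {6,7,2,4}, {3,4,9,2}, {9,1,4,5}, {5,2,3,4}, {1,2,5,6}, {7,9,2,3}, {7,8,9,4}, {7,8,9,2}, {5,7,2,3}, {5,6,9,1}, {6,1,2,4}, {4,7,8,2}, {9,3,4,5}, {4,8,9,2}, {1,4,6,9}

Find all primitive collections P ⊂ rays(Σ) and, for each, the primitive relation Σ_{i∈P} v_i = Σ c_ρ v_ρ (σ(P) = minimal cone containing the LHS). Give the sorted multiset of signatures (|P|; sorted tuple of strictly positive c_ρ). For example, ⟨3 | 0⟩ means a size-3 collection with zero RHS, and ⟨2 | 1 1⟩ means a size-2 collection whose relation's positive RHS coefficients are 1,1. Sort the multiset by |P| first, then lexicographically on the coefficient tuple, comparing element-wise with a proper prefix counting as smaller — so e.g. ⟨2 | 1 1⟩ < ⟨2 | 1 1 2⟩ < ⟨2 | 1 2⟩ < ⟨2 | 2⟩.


The 14 primitive collections of Σ (r=9, n=4):

  P = {1,3}:  v_{1} + v_{3} = v_{5}  so sig = ⟨2 | 1⟩
  P = {1,7}:  v_{1} + v_{7} = v_{6}  so sig = ⟨2 | 1⟩
  P = {1,8}:  v_{1} + v_{8} = v_{4} + v_{7}  so sig = ⟨2 | 1 1⟩
  P = {3,6}:  v_{3} + v_{6} = v_{5} + v_{7}  so sig = ⟨2 | 1 1⟩
  P = {5,8}:  v_{5} + v_{8} = v_{2} + v_{9}  so sig = ⟨2 | 1 1⟩
  P = {6,8}:  v_{6} + v_{8} = v_{4} + 2·v_{7}  so sig = ⟨2 | 1 2⟩
  P = {3,8}:  v_{3} + v_{8} = 2·v_{2} + 2·v_{9}  so sig = ⟨2 | 2 2⟩
  P = {1,2,9}:  v_{1} + v_{2} + v_{9} = 0  so sig = ⟨3 | 0⟩
  P = {4,5,7}:  v_{4} + v_{5} + v_{7} = 0  so sig = ⟨3 | 0⟩
  P = {2,5,9}:  v_{2} + v_{5} + v_{9} = v_{3}  so sig = ⟨3 | 1⟩
  P = {2,6,9}:  v_{2} + v_{6} + v_{9} = v_{7}  so sig = ⟨3 | 1⟩
  P = {4,5,6}:  v_{4} + v_{5} + v_{6} = v_{1}  so sig = ⟨3 | 1⟩
  P = {3,4,7}:  v_{3} + v_{4} + v_{7} = v_{2} + v_{9}  so sig = ⟨3 | 1 1⟩
  P = {2,4,7,9}:  v_{2} + v_{4} + v_{7} + v_{9} = v_{8}  so sig = ⟨4 | 1⟩

Hence PRS(X_Σ) =
    |P|=2: 7 collections, coeffs (1), (1), (1,1), (1,1), (1,1), (1,2), (2,2)
    |P|=3: 6 collections, coeffs (), (), (1), (1), (1), (1,1)
    |P|=4: 1 collection, coeffs (1)


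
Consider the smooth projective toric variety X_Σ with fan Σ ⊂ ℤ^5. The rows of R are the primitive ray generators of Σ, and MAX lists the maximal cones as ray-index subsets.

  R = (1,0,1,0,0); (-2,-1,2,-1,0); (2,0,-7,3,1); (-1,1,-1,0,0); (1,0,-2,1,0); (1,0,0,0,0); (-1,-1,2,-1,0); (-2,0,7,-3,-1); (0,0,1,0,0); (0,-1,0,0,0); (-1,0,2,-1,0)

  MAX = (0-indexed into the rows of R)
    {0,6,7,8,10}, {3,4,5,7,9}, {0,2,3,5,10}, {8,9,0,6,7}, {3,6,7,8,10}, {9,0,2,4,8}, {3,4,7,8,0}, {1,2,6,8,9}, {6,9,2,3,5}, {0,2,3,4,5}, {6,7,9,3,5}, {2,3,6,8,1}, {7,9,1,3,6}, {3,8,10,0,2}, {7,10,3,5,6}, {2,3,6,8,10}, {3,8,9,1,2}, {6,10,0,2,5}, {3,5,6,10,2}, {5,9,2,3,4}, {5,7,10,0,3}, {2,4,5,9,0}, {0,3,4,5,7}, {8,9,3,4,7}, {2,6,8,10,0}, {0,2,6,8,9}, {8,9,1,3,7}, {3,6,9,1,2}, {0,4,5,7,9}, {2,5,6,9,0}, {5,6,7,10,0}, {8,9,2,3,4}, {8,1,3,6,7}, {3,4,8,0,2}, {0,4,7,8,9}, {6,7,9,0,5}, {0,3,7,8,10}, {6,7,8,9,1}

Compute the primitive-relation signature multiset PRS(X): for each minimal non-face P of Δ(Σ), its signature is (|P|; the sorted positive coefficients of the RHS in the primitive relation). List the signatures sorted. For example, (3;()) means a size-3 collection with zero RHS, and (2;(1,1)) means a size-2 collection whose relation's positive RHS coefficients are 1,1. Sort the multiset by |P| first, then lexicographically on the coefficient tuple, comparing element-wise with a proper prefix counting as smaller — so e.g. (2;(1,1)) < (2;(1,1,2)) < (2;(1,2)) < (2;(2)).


Primitive collections (12):

  • {2,7}:  v_{2} + v_{7} = 0  ⇒ sig = (2;())
  • {4,10}:  v_{4} + v_{10} = 0  ⇒ sig = (2;())
  • {1,5}:  v_{1} + v_{5} = v_{6}  ⇒ sig = (2;(1))
  • {4,6}:  v_{4} + v_{6} = v_{9}  ⇒ sig = (2;(1))
  • {5,8}:  v_{5} + v_{8} = v_{0}  ⇒ sig = (2;(1))
  • {9,10}:  v_{9} + v_{10} = v_{6}  ⇒ sig = (2;(1))
  • {0,1}:  v_{0} + v_{1} = v_{6} + v_{8}  ⇒ sig = (2;(1,1))
  • {1,4}:  v_{1} + v_{4} = v_{3} + v_{8} + 2·v_{9}  ⇒ sig = (2;(1,1,2))
  • {1,10}:  v_{1} + v_{10} = v_{3} + 2·v_{6} + v_{8}  ⇒ sig = (2;(1,1,2))
  • {0,3,9}:  v_{0} + v_{3} + v_{9} = 0  ⇒ sig = (3;())
  • {0,3,6}:  v_{0} + v_{3} + v_{6} = v_{10}  ⇒ sig = (3;(1))
  • {3,6,8,9}:  v_{3} + v_{6} + v_{8} + v_{9} = v_{1}  ⇒ sig = (4;(1))

Hence PRS(X_Σ) =
{ (2;()) ×2,  (2;(1)) ×4,  (2;(1,1)),  (2;(1,1,2)) ×2,  (3;()),  (3;(1)),  (4;(1)) }


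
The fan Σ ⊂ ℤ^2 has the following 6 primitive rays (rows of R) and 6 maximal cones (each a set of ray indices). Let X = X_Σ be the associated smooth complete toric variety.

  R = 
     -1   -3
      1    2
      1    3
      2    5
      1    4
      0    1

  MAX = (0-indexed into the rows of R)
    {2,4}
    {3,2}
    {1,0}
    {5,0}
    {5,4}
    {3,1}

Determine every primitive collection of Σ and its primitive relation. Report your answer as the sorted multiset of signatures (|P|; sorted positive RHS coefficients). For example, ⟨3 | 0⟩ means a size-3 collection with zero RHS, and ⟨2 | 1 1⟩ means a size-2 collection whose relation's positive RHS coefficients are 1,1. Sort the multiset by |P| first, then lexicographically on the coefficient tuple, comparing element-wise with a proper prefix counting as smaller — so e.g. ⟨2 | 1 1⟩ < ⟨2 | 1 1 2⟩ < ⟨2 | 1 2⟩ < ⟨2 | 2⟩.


Minimal non-faces — 9 found among 6 rays, 6 max cones:

  P = {0,2}:  v_{0} + v_{2} = 0  so sig = ⟨2 | 0⟩
  P = {0,3}:  v_{0} + v_{3} = v_{1}  so sig = ⟨2 | 1⟩
  P = {0,4}:  v_{0} + v_{4} = v_{5}  so sig = ⟨2 | 1⟩
  P = {1,2}:  v_{1} + v_{2} = v_{3}  so sig = ⟨2 | 1⟩
  P = {1,5}:  v_{1} + v_{5} = v_{2}  so sig = ⟨2 | 1⟩
  P = {2,5}:  v_{2} + v_{5} = v_{4}  so sig = ⟨2 | 1⟩
  P = {1,4}:  v_{1} + v_{4} = 2·v_{2}  so sig = ⟨2 | 2⟩
  P = {3,5}:  v_{3} + v_{5} = 2·v_{2}  so sig = ⟨2 | 2⟩
  P = {3,4}:  v_{3} + v_{4} = 3·v_{2}  so sig = ⟨2 | 3⟩

Sorted signature multiset PRS(X):
[⟨2 | 0⟩, ⟨2 | 1⟩, ⟨2 | 1⟩, ⟨2 | 1⟩, ⟨2 | 1⟩, ⟨2 | 1⟩, ⟨2 | 2⟩, ⟨2 | 2⟩, ⟨2 | 3⟩]


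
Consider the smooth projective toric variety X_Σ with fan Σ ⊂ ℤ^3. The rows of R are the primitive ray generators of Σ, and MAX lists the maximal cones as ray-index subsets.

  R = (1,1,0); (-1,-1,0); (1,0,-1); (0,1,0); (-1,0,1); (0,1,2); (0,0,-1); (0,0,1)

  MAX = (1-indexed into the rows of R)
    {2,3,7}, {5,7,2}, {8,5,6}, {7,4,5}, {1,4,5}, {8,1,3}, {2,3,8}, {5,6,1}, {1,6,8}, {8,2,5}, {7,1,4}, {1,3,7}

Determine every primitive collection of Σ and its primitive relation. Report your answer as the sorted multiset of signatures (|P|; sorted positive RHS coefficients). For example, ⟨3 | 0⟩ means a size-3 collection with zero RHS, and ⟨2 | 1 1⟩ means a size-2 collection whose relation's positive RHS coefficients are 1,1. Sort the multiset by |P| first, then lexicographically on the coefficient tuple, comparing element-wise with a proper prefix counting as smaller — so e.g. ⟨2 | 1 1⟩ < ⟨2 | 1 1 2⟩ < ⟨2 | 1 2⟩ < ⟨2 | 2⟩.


Minimal non-faces — 12 found among 8 rays, 12 max cones:

  • {1,2}:  v_{1} + v_{2} = 0  →  sig = ⟨2 | 0⟩
  • {3,5}:  v_{3} + v_{5} = 0  →  sig = ⟨2 | 0⟩
  • {7,8}:  v_{7} + v_{8} = 0  →  sig = ⟨2 | 0⟩
  • {2,4}:  v_{2} + v_{4} = v_{5} + v_{7}  →  sig = ⟨2 | 1 1⟩
  • {2,6}:  v_{2} + v_{6} = v_{5} + v_{8}  →  sig = ⟨2 | 1 1⟩
  • {3,4}:  v_{3} + v_{4} = v_{1} + v_{7}  →  sig = ⟨2 | 1 1⟩
  • {3,6}:  v_{3} + v_{6} = v_{1} + v_{8}  →  sig = ⟨2 | 1 1⟩
  • {4,8}:  v_{4} + v_{8} = v_{1} + v_{5}  →  sig = ⟨2 | 1 1⟩
  • {6,7}:  v_{6} + v_{7} = v_{1} + v_{5}  →  sig = ⟨2 | 1 1⟩
  • {4,6}:  v_{4} + v_{6} = 2·v_{1} + 2·v_{5}  →  sig = ⟨2 | 2 2⟩
  • {1,5,7}:  v_{1} + v_{5} + v_{7} = v_{4}  →  sig = ⟨3 | 1⟩
  • {1,5,8}:  v_{1} + v_{5} + v_{8} = v_{6}  →  sig = ⟨3 | 1⟩

Signatures (|P|; sorted positive RHS coefficients), sorted:
    ⟨2 | 0⟩
    ⟨2 | 0⟩
    ⟨2 | 0⟩
    ⟨2 | 1 1⟩
    ⟨2 | 1 1⟩
    ⟨2 | 1 1⟩
    ⟨2 | 1 1⟩
    ⟨2 | 1 1⟩
    ⟨2 | 1 1⟩
    ⟨2 | 2 2⟩
    ⟨3 | 1⟩
    ⟨3 | 1⟩


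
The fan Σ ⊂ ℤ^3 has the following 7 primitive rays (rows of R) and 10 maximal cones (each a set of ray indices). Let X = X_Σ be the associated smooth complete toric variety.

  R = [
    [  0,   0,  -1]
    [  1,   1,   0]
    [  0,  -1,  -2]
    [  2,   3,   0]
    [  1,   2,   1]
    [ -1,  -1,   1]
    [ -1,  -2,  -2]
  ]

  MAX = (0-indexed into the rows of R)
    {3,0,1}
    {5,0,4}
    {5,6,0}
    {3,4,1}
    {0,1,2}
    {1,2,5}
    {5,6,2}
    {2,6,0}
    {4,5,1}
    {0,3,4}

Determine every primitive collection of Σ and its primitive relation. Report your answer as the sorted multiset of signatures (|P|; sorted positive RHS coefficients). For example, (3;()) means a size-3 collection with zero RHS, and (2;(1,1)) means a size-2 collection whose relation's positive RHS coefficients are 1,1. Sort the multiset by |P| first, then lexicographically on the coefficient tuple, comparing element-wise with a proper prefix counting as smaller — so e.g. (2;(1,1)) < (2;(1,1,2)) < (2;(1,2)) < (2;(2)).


The 9 primitive collections of Σ (r=7, n=3):

  P={1,6}:  v_{1} + v_{6} = v_{2}  ⟹  sig = (2;(1))
  P={3,5}:  v_{3} + v_{5} = v_{4}  ⟹  sig = (2;(1))
  P={4,6}:  v_{4} + v_{6} = v_{0}  ⟹  sig = (2;(1))
  P={2,4}:  v_{2} + v_{4} = v_{0} + v_{1}  ⟹  sig = (2;(1,1))
  P={3,6}:  v_{3} + v_{6} = 2·v_{0} + v_{1}  ⟹  sig = (2;(1,2))
  P={2,3}:  v_{2} + v_{3} = 2·v_{0} + 2·v_{1}  ⟹  sig = (2;(2,2))
  P={0,1,5}:  v_{0} + v_{1} + v_{5} = 0  ⟹  sig = (3;())
  P={0,1,4}:  v_{0} + v_{1} + v_{4} = v_{3}  ⟹  sig = (3;(1))
  P={0,2,5}:  v_{0} + v_{2} + v_{5} = v_{6}  ⟹  sig = (3;(1))

Signatures (|P|; sorted positive RHS coefficients), sorted:
[(2;(1)), (2;(1)), (2;(1)), (2;(1,1)), (2;(1,2)), (2;(2,2)), (3;()), (3;(1)), (3;(1))]


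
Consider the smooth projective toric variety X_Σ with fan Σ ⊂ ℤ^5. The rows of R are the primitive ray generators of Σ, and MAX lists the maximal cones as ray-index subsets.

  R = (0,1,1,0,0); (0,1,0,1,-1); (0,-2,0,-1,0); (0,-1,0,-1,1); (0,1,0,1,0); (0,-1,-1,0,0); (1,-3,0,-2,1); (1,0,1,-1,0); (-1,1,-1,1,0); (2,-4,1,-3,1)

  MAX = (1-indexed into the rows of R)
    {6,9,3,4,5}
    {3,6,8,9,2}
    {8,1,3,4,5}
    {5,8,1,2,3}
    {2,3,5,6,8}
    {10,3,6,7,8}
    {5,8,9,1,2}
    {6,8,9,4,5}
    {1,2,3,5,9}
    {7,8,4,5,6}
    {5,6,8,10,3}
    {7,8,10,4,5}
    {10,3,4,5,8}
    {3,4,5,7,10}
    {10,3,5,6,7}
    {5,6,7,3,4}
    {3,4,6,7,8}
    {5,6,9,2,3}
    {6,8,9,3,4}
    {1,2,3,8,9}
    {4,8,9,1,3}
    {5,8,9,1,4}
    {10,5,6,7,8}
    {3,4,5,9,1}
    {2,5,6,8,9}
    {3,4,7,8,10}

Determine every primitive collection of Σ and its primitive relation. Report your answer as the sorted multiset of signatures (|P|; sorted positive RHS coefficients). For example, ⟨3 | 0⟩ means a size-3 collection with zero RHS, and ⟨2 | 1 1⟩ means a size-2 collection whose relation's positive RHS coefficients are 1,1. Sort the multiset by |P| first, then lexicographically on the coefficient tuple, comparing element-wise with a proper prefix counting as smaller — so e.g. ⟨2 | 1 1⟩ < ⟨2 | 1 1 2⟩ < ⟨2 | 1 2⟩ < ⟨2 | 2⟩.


The 12 primitive collections of Σ (r=10, n=5):

  {1,6}:  v_{1} + v_{6} = 0  →  sig = ⟨2 | 0⟩
  {2,4}:  v_{2} + v_{4} = 0  →  sig = ⟨2 | 0⟩
  {9,10}:  v_{9} + v_{10} = v_{7}  →  sig = ⟨2 | 1⟩
  {7,9}:  v_{7} + v_{9} = v_{4} + v_{6}  →  sig = ⟨2 | 1 1⟩
  {1,7}:  v_{1} + v_{7} = v_{3} + v_{4} + v_{5} + v_{8}  →  sig = ⟨2 | 1 1 1 1⟩
  {2,7}:  v_{2} + v_{7} = v_{3} + v_{5} + v_{6} + v_{8}  →  sig = ⟨2 | 1 1 1 1⟩
  {1,10}:  v_{1} + v_{10} = 2·v_{3} + v_{4} + 2·v_{5} + 2·v_{8}  →  sig = ⟨2 | 1 2 2 2⟩
  {2,10}:  v_{2} + v_{10} = 2·v_{3} + 2·v_{5} + v_{6} + 2·v_{8}  →  sig = ⟨2 | 1 2 2 2⟩
  {4,6,10}:  v_{4} + v_{6} + v_{10} = 2·v_{7}  →  sig = ⟨3 | 2⟩
  {3,5,8,9}:  v_{3} + v_{5} + v_{8} + v_{9} = 0  →  sig = ⟨4 | 0⟩
  {3,5,7,8}:  v_{3} + v_{5} + v_{7} + v_{8} = v_{10}  →  sig = ⟨4 | 1⟩
  {3,4,5,6,8}:  v_{3} + v_{4} + v_{5} + v_{6} + v_{8} = v_{7}  →  sig = ⟨5 | 1⟩

Sorted signature multiset PRS(X):
[⟨2 | 0⟩, ⟨2 | 0⟩, ⟨2 | 1⟩, ⟨2 | 1 1⟩, ⟨2 | 1 1 1 1⟩, ⟨2 | 1 1 1 1⟩, ⟨2 | 1 2 2 2⟩, ⟨2 | 1 2 2 2⟩, ⟨3 | 2⟩, ⟨4 | 0⟩, ⟨4 | 1⟩, ⟨5 | 1⟩]


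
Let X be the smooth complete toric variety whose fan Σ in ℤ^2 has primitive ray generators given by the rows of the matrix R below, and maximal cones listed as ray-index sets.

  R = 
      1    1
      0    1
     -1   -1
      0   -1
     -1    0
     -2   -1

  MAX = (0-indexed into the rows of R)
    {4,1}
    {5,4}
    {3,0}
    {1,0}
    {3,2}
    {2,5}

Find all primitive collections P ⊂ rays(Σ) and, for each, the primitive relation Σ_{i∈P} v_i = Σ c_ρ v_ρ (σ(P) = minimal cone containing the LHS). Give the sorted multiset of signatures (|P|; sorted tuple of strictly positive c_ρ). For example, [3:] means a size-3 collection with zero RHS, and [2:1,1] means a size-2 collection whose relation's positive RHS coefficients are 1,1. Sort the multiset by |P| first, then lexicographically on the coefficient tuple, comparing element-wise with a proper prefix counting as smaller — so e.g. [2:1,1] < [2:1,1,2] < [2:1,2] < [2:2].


Δ(Σ) — 6 vertices, 9 min non-faces:

  P = {0,2}:  v_{0} + v_{2} = 0  so sig = [2:]
  P = {1,3}:  v_{1} + v_{3} = 0  so sig = [2:]
  P = {0,4}:  v_{0} + v_{4} = v_{1}  so sig = [2:1]
  P = {0,5}:  v_{0} + v_{5} = v_{4}  so sig = [2:1]
  P = {1,2}:  v_{1} + v_{2} = v_{4}  so sig = [2:1]
  P = {2,4}:  v_{2} + v_{4} = v_{5}  so sig = [2:1]
  P = {3,4}:  v_{3} + v_{4} = v_{2}  so sig = [2:1]
  P = {1,5}:  v_{1} + v_{5} = 2·v_{4}  so sig = [2:2]
  P = {3,5}:  v_{3} + v_{5} = 2·v_{2}  so sig = [2:2]

Sorted signature multiset PRS(X):
    |P|=2: 9 collections, coeffs (), (), (1), (1), (1), (1), (1), (2), (2)


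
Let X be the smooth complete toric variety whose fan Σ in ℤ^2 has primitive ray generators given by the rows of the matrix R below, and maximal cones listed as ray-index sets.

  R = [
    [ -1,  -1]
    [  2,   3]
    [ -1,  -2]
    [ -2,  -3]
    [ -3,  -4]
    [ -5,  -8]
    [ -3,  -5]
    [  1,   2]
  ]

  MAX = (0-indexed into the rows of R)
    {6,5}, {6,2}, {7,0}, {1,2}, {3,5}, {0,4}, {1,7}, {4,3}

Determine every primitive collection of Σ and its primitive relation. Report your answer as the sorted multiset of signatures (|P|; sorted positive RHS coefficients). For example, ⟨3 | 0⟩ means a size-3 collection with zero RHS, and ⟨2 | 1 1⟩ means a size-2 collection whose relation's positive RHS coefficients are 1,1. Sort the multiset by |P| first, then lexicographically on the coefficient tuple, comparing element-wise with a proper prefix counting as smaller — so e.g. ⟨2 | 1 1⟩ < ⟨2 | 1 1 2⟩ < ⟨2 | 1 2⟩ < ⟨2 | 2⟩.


20 minimal non-faces of Δ(Σ) (on 8 rays):

  • {1,3}:  v_{1} + v_{3} = 0  so sig = ⟨2 | 0⟩
  • {2,7}:  v_{2} + v_{7} = 0  so sig = ⟨2 | 0⟩
  • {0,1}:  v_{0} + v_{1} = v_{7}  so sig = ⟨2 | 1⟩
  • {0,2}:  v_{0} + v_{2} = v_{3}  so sig = ⟨2 | 1⟩
  • {0,3}:  v_{0} + v_{3} = v_{4}  so sig = ⟨2 | 1⟩
  • {1,4}:  v_{1} + v_{4} = v_{0}  so sig = ⟨2 | 1⟩
  • {1,5}:  v_{1} + v_{5} = v_{6}  so sig = ⟨2 | 1⟩
  • {1,6}:  v_{1} + v_{6} = v_{2}  so sig = ⟨2 | 1⟩
  • {2,3}:  v_{2} + v_{3} = v_{6}  so sig = ⟨2 | 1⟩
  • {3,6}:  v_{3} + v_{6} = v_{5}  so sig = ⟨2 | 1⟩
  • {3,7}:  v_{3} + v_{7} = v_{0}  so sig = ⟨2 | 1⟩
  • {6,7}:  v_{6} + v_{7} = v_{3}  so sig = ⟨2 | 1⟩
  • {0,6}:  v_{0} + v_{6} = 2·v_{3}  so sig = ⟨2 | 2⟩
  • {2,4}:  v_{2} + v_{4} = 2·v_{3}  so sig = ⟨2 | 2⟩
  • {2,5}:  v_{2} + v_{5} = 2·v_{6}  so sig = ⟨2 | 2⟩
  • {4,7}:  v_{4} + v_{7} = 2·v_{0}  so sig = ⟨2 | 2⟩
  • {5,7}:  v_{5} + v_{7} = 2·v_{3}  so sig = ⟨2 | 2⟩
  • {0,5}:  v_{0} + v_{5} = 3·v_{3}  so sig = ⟨2 | 3⟩
  • {4,6}:  v_{4} + v_{6} = 3·v_{3}  so sig = ⟨2 | 3⟩
  • {4,5}:  v_{4} + v_{5} = 4·v_{3}  so sig = ⟨2 | 4⟩

so the primitive-relation signature multiset is
[⟨2 | 0⟩, ⟨2 | 0⟩, ⟨2 | 1⟩, ⟨2 | 1⟩, ⟨2 | 1⟩, ⟨2 | 1⟩, ⟨2 | 1⟩, ⟨2 | 1⟩, ⟨2 | 1⟩, ⟨2 | 1⟩, ⟨2 | 1⟩, ⟨2 | 1⟩, ⟨2 | 2⟩, ⟨2 | 2⟩, ⟨2 | 2⟩, ⟨2 | 2⟩, ⟨2 | 2⟩, ⟨2 | 3⟩, ⟨2 | 3⟩, ⟨2 | 4⟩]


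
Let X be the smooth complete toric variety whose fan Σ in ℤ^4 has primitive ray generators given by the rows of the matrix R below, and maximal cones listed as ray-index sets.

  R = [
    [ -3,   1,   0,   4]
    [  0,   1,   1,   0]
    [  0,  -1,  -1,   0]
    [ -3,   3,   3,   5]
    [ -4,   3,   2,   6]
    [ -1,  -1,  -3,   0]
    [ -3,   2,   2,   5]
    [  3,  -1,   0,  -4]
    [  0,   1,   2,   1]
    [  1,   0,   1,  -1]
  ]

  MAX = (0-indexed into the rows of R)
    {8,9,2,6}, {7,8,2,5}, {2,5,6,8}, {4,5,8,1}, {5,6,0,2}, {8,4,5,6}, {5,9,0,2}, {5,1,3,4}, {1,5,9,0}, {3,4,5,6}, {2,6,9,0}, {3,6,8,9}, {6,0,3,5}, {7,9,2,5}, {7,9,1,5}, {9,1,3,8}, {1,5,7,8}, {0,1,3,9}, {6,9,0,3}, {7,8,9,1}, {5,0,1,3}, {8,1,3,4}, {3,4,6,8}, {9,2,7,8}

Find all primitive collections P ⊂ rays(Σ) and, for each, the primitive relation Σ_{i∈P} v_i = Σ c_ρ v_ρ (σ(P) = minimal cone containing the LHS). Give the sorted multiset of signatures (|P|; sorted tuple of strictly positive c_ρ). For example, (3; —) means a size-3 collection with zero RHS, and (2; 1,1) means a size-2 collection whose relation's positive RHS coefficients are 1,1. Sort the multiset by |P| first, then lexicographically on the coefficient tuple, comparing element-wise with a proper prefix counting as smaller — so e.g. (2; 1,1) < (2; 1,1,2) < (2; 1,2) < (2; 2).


15 collections generate NE(X_Σ); each relation:

  P = {0,7}:  v_{0} + v_{7} = 0  so sig = (2; —)
  P = {1,2}:  v_{1} + v_{2} = 0  so sig = (2; —)
  P = {0,8}:  v_{0} + v_{8} = v_{6}  so sig = (2; 1)
  P = {1,6}:  v_{1} + v_{6} = v_{3}  so sig = (2; 1)
  P = {2,3}:  v_{2} + v_{3} = v_{6}  so sig = (2; 1)
  P = {4,9}:  v_{4} + v_{9} = v_{3}  so sig = (2; 1)
  P = {6,7}:  v_{6} + v_{7} = v_{8}  so sig = (2; 1)
  P = {3,7}:  v_{3} + v_{7} = v_{1} + v_{8}  so sig = (2; 1,1)
  P = {0,4}:  v_{0} + v_{4} = v_{3} + v_{5} + v_{6}  so sig = (2; 1,1,1)
  P = {2,4}:  v_{2} + v_{4} = v_{5} + v_{6} + v_{8}  so sig = (2; 1,1,1)
  P = {4,7}:  v_{4} + v_{7} = v_{1} + v_{5} + 2·v_{8}  so sig = (2; 1,1,2)
  P = {5,8,9}:  v_{5} + v_{8} + v_{9} = 0  so sig = (3; —)
  P = {3,5,8}:  v_{3} + v_{5} + v_{8} = v_{4}  so sig = (3; 1)
  P = {5,6,9}:  v_{5} + v_{6} + v_{9} = v_{0}  so sig = (3; 1)
  P = {3,5,9}:  v_{3} + v_{5} + v_{9} = v_{0} + v_{1}  so sig = (3; 1,1)

Signatures (|P|; sorted positive RHS coefficients), sorted:
    (2; —)
    (2; —)
    (2; 1)
    (2; 1)
    (2; 1)
    (2; 1)
    (2; 1)
    (2; 1,1)
    (2; 1,1,1)
    (2; 1,1,1)
    (2; 1,1,2)
    (3; —)
    (3; 1)
    (3; 1)
    (3; 1,1)


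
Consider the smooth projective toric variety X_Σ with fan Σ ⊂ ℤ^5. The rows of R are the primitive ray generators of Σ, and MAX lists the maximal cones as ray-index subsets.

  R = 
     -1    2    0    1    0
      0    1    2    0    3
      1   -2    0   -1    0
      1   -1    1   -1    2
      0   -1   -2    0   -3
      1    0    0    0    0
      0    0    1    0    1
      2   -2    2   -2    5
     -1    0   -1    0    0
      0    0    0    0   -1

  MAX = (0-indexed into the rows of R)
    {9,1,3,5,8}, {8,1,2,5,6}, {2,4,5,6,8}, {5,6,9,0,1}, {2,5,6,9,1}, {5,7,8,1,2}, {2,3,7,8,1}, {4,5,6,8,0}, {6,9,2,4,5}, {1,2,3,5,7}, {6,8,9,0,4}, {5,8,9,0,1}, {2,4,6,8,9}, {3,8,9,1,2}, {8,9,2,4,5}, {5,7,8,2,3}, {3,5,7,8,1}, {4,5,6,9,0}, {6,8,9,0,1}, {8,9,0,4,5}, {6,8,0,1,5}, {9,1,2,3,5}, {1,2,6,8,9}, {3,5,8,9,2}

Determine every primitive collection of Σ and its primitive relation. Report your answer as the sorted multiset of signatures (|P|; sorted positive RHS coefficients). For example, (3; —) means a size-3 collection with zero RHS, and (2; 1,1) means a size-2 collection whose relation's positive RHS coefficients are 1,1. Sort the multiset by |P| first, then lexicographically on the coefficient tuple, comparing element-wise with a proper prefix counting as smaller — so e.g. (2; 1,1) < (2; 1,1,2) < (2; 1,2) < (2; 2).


12 minimal non-faces of Δ(Σ) (on 10 rays):

  P={0,2}:  v_{0} + v_{2} = 0 ; sig = (2; —)
  P={1,4}:  v_{1} + v_{4} = 0 ; sig = (2; —)
  P={3,6}:  v_{3} + v_{6} = v_{1} + v_{2} ; sig = (2; 1,1)
  P={0,3}:  v_{0} + v_{3} = v_{1} + v_{5} + v_{8} + v_{9} ; sig = (2; 1,1,1,1)
  P={0,7}:  v_{0} + v_{7} = v_{1} + v_{3} + v_{5} + v_{8} ; sig = (2; 1,1,1,1)
  P={3,4}:  v_{3} + v_{4} = v_{2} + v_{5} + v_{8} + v_{9} ; sig = (2; 1,1,1,1)
  P={4,7}:  v_{4} + v_{7} = v_{2} + v_{3} + v_{5} + v_{8} ; sig = (2; 1,1,1,1)
  P={6,7}:  v_{6} + v_{7} = 2·v_{1} + 2·v_{2} + v_{5} + v_{8} ; sig = (2; 1,1,2,2)
  P={7,9}:  v_{7} + v_{9} = 2·v_{3} ; sig = (2; 2)
  P={5,6,8,9}:  v_{5} + v_{6} + v_{8} + v_{9} = 0 ; sig = (4; —)
  P={1,2,3,5,8}:  v_{1} + v_{2} + v_{3} + v_{5} + v_{8} = v_{7} ; sig = (5; 1)
  P={1,2,5,8,9}:  v_{1} + v_{2} + v_{5} + v_{8} + v_{9} = v_{3} ; sig = (5; 1)

so the primitive-relation signature multiset is
    (2; —)
    (2; —)
    (2; 1,1)
    (2; 1,1,1,1)
    (2; 1,1,1,1)
    (2; 1,1,1,1)
    (2; 1,1,1,1)
    (2; 1,1,2,2)
    (2; 2)
    (4; —)
    (5; 1)
    (5; 1)


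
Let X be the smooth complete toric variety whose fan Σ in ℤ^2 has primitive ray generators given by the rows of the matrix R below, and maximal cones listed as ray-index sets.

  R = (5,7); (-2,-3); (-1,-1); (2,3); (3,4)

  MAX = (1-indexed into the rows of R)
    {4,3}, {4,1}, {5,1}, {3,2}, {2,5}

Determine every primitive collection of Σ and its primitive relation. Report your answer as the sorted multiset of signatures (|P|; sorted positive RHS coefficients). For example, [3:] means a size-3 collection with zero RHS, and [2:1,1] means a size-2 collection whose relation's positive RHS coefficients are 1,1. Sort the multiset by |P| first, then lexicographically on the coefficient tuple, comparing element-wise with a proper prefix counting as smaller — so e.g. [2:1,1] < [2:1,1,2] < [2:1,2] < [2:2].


5 collections generate NE(X_Σ); each relation:

  P={2,4}:  v_{2} + v_{4} = 0  →  sig = [2:]
  P={1,2}:  v_{1} + v_{2} = v_{5}  →  sig = [2:1]
  P={3,5}:  v_{3} + v_{5} = v_{4}  →  sig = [2:1]
  P={4,5}:  v_{4} + v_{5} = v_{1}  →  sig = [2:1]
  P={1,3}:  v_{1} + v_{3} = 2·v_{4}  →  sig = [2:2]

Hence PRS(X_Σ) =
    |P|=2: 5 collections, coeffs (), (1), (1), (1), (2)


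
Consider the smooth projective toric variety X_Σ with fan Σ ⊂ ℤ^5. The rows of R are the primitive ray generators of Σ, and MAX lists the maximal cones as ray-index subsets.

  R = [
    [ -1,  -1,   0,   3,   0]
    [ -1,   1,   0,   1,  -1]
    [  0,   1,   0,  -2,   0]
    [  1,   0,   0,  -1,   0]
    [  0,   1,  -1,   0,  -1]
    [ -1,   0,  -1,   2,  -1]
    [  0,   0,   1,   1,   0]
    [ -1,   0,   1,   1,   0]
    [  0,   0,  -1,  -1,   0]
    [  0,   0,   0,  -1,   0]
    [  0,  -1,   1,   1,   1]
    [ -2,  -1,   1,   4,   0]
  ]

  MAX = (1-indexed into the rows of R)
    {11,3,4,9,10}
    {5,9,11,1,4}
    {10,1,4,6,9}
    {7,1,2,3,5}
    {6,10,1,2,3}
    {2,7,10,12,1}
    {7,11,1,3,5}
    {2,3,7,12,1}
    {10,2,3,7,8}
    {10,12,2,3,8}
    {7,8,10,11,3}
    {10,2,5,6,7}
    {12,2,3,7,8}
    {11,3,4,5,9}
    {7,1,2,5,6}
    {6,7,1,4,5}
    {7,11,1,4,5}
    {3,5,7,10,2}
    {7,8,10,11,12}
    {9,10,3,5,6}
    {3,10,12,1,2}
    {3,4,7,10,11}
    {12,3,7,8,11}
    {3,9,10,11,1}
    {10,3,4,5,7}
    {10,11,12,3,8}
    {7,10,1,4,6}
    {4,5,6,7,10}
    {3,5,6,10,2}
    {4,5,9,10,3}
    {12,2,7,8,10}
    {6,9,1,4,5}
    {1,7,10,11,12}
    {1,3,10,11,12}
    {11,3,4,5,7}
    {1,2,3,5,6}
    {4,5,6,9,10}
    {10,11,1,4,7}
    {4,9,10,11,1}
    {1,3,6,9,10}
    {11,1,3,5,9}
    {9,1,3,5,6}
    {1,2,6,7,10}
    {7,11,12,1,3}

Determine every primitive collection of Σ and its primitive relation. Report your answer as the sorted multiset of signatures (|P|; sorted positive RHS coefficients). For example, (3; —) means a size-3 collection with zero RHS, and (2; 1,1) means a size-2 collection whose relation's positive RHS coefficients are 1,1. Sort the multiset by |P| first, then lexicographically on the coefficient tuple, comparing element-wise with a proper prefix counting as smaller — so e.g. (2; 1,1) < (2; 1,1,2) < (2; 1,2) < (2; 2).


|primitive collections| = 21. Relations:

  P={7,9}:  v_{7} + v_{9} = 0  so sig = (2; —)
  P={1,8}:  v_{1} + v_{8} = v_{12}  so sig = (2; 1)
  P={5,8}:  v_{5} + v_{8} = v_{2}  so sig = (2; 1)
  P={6,11}:  v_{6} + v_{11} = v_{1}  so sig = (2; 1)
  P={2,9}:  v_{2} + v_{9} = v_{3} + v_{6}  so sig = (2; 1,1)
  P={4,8}:  v_{4} + v_{8} = v_{7} + v_{10}  so sig = (2; 1,1)
  P={5,12}:  v_{5} + v_{12} = v_{1} + v_{2}  so sig = (2; 1,1)
  P={2,4}:  v_{2} + v_{4} = v_{5} + v_{7} + v_{10}  so sig = (2; 1,1,1)
  P={2,11}:  v_{2} + v_{11} = v_{1} + v_{3} + v_{7}  so sig = (2; 1,1,1)
  P={4,12}:  v_{4} + v_{12} = v_{1} + v_{7} + v_{10}  so sig = (2; 1,1,1)
  P={6,8}:  v_{6} + v_{8} = v_{1} + v_{2} + v_{10}  so sig = (2; 1,1,1)
  P={8,9}:  v_{8} + v_{9} = v_{1} + v_{3} + v_{10}  so sig = (2; 1,1,1)
  P={6,12}:  v_{6} + v_{12} = 2·v_{1} + v_{2} + v_{10}  so sig = (2; 1,1,2)
  P={9,12}:  v_{9} + v_{12} = 2·v_{1} + v_{3} + v_{10}  so sig = (2; 1,1,2)
  P={1,3,4}:  v_{1} + v_{3} + v_{4} = 0  so sig = (3; —)
  P={5,10,11}:  v_{5} + v_{10} + v_{11} = 0  so sig = (3; —)
  P={1,5,10}:  v_{1} + v_{5} + v_{10} = v_{6}  so sig = (3; 1)
  P={3,6,7}:  v_{3} + v_{6} + v_{7} = v_{2}  so sig = (3; 1)
  P={3,4,6}:  v_{3} + v_{4} + v_{6} = v_{5} + v_{10}  so sig = (3; 1,1)
  P={1,3,7,10}:  v_{1} + v_{3} + v_{7} + v_{10} = v_{8}  so sig = (4; 1)
  P={3,7,10,12}:  v_{3} + v_{7} + v_{10} + v_{12} = 2·v_{8}  so sig = (4; 2)

Hence PRS(X_Σ) =
{ (2; —),  (2; 1) ×3,  (2; 1,1) ×3,  (2; 1,1,1) ×5,  (2; 1,1,2) ×2,  (3; —) ×2,  (3; 1) ×2,  (3; 1,1),  (4; 1),  (4; 2) }


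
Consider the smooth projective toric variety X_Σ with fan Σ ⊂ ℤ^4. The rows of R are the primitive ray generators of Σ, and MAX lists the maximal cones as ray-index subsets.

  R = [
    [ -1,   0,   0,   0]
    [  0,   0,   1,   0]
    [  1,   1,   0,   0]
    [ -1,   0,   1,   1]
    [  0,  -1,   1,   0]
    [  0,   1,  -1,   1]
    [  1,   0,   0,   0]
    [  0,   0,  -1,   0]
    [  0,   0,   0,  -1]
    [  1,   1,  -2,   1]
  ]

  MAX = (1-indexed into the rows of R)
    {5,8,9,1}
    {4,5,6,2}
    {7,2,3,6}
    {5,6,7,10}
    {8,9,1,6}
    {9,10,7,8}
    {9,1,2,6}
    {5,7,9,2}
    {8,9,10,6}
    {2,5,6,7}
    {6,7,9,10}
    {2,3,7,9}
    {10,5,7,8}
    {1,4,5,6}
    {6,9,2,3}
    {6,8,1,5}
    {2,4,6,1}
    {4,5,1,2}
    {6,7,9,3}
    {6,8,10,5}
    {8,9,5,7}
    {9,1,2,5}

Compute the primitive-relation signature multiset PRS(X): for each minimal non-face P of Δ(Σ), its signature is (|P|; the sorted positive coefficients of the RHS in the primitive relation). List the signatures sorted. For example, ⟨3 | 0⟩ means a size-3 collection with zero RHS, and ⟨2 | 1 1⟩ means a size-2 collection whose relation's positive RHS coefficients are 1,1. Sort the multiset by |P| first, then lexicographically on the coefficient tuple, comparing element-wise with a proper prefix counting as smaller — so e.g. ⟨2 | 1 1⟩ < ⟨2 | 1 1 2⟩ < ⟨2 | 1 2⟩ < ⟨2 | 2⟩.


Minimal non-faces — 18 found among 10 rays, 22 max cones:

  • {1,7}:  v_{1} + v_{7} = 0 — sig = ⟨2 | 0⟩
  • {2,8}:  v_{2} + v_{8} = 0 — sig = ⟨2 | 0⟩
  • {1,10}:  v_{1} + v_{10} = v_{6} + v_{8} — sig = ⟨2 | 1 1⟩
  • {2,10}:  v_{2} + v_{10} = v_{6} + v_{7} — sig = ⟨2 | 1 1⟩
  • {3,5}:  v_{3} + v_{5} = v_{2} + v_{7} — sig = ⟨2 | 1 1⟩
  • {4,9}:  v_{4} + v_{9} = v_{1} + v_{2} — sig = ⟨2 | 1 1⟩
  • {1,3}:  v_{1} + v_{3} = v_{2} + v_{6} + v_{9} — sig = ⟨2 | 1 1 1⟩
  • {3,8}:  v_{3} + v_{8} = v_{6} + v_{7} + v_{9} — sig = ⟨2 | 1 1 1⟩
  • {4,7}:  v_{4} + v_{7} = v_{2} + v_{5} + v_{6} — sig = ⟨2 | 1 1 1⟩
  • {4,8}:  v_{4} + v_{8} = v_{1} + v_{5} + v_{6} — sig = ⟨2 | 1 1 1⟩
  • {3,4}:  v_{3} + v_{4} = 2·v_{2} + v_{6} — sig = ⟨2 | 1 2⟩
  • {4,10}:  v_{4} + v_{10} = v_{5} + 2·v_{6} — sig = ⟨2 | 1 2⟩
  • {3,10}:  v_{3} + v_{10} = 2·v_{6} + 2·v_{7} + v_{9} — sig = ⟨2 | 1 2 2⟩
  • {5,6,9}:  v_{5} + v_{6} + v_{9} = 0 — sig = ⟨3 | 0⟩
  • {6,7,8}:  v_{6} + v_{7} + v_{8} = v_{10} — sig = ⟨3 | 1⟩
  • {5,9,10}:  v_{5} + v_{9} + v_{10} = v_{7} + v_{8} — sig = ⟨3 | 1 1⟩
  • {1,2,5,6}:  v_{1} + v_{2} + v_{5} + v_{6} = v_{4} — sig = ⟨4 | 1⟩
  • {2,6,7,9}:  v_{2} + v_{6} + v_{7} + v_{9} = v_{3} — sig = ⟨4 | 1⟩

so the primitive-relation signature multiset is
    ⟨2 | 0⟩
    ⟨2 | 0⟩
    ⟨2 | 1 1⟩
    ⟨2 | 1 1⟩
    ⟨2 | 1 1⟩
    ⟨2 | 1 1⟩
    ⟨2 | 1 1 1⟩
    ⟨2 | 1 1 1⟩
    ⟨2 | 1 1 1⟩
    ⟨2 | 1 1 1⟩
    ⟨2 | 1 2⟩
    ⟨2 | 1 2⟩
    ⟨2 | 1 2 2⟩
    ⟨3 | 0⟩
    ⟨3 | 1⟩
    ⟨3 | 1 1⟩
    ⟨4 | 1⟩
    ⟨4 | 1⟩


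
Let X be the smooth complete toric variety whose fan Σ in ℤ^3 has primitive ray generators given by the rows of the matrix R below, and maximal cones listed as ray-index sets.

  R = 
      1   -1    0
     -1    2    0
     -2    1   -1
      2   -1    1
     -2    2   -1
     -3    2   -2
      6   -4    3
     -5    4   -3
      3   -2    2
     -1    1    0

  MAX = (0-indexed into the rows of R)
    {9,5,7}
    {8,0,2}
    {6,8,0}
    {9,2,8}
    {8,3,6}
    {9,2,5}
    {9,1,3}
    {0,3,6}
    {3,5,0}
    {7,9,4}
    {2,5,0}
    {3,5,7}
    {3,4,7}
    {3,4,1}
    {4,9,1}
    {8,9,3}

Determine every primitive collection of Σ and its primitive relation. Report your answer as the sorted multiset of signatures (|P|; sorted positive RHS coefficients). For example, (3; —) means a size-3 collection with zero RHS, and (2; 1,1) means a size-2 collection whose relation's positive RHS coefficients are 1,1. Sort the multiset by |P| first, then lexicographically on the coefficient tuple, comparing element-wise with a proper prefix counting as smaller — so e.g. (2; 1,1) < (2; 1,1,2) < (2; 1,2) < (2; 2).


Minimal non-faces — 25 found among 10 rays, 16 max cones:

  • {0,9}:  v_{0} + v_{9} = 0  →  sig = (2; —)
  • {2,3}:  v_{2} + v_{3} = 0  →  sig = (2; —)
  • {5,8}:  v_{5} + v_{8} = 0  →  sig = (2; —)
  • {4,5}:  v_{4} + v_{5} = v_{7}  →  sig = (2; 1)
  • {7,8}:  v_{7} + v_{8} = v_{4}  →  sig = (2; 1)
  • {0,1}:  v_{0} + v_{1} = v_{3} + v_{4}  →  sig = (2; 1,1)
  • {0,4}:  v_{0} + v_{4} = v_{3} + v_{5}  →  sig = (2; 1,1)
  • {1,2}:  v_{1} + v_{2} = v_{4} + v_{9}  →  sig = (2; 1,1)
  • {2,4}:  v_{2} + v_{4} = v_{5} + v_{9}  →  sig = (2; 1,1)
  • {2,6}:  v_{2} + v_{6} = v_{0} + v_{8}  →  sig = (2; 1,1)
  • {4,8}:  v_{4} + v_{8} = v_{3} + v_{9}  →  sig = (2; 1,1)
  • {5,6}:  v_{5} + v_{6} = v_{0} + v_{3}  →  sig = (2; 1,1)
  • {6,9}:  v_{6} + v_{9} = v_{3} + v_{8}  →  sig = (2; 1,1)
  • {0,7}:  v_{0} + v_{7} = v_{3} + 2·v_{5}  →  sig = (2; 1,2)
  • {2,7}:  v_{2} + v_{7} = 2·v_{5} + v_{9}  →  sig = (2; 1,2)
  • {6,7}:  v_{6} + v_{7} = 2·v_{3} + v_{5}  →  sig = (2; 1,2)
  • {1,6}:  v_{1} + v_{6} = 3·v_{3} + v_{9}  →  sig = (2; 1,3)
  • {1,5}:  v_{1} + v_{5} = 2·v_{4}  →  sig = (2; 2)
  • {4,6}:  v_{4} + v_{6} = 2·v_{3}  →  sig = (2; 2)
  • {1,8}:  v_{1} + v_{8} = 2·v_{3} + 2·v_{9}  →  sig = (2; 2,2)
  • {1,7}:  v_{1} + v_{7} = 3·v_{4}  →  sig = (2; 3)
  • {0,3,8}:  v_{0} + v_{3} + v_{8} = v_{6}  →  sig = (3; 1)
  • {3,4,9}:  v_{3} + v_{4} + v_{9} = v_{1}  →  sig = (3; 1)
  • {3,5,9}:  v_{3} + v_{5} + v_{9} = v_{4}  →  sig = (3; 1)
  • {3,7,9}:  v_{3} + v_{7} + v_{9} = 2·v_{4}  →  sig = (3; 2)

Sorted signature multiset PRS(X):
{ (2; —) ×3,  (2; 1) ×2,  (2; 1,1) ×8,  (2; 1,2) ×3,  (2; 1,3),  (2; 2) ×2,  (2; 2,2),  (2; 3),  (3; 1) ×3,  (3; 2) }
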